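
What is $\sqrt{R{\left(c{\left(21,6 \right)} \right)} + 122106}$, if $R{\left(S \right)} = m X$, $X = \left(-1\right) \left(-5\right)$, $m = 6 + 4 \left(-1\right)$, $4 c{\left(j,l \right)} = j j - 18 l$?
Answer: $2 \sqrt{30529} \approx 349.45$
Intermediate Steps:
$c{\left(j,l \right)} = - \frac{9 l}{2} + \frac{j^{2}}{4}$ ($c{\left(j,l \right)} = \frac{j j - 18 l}{4} = \frac{j^{2} - 18 l}{4} = - \frac{9 l}{2} + \frac{j^{2}}{4}$)
$m = 2$ ($m = 6 - 4 = 2$)
$X = 5$
$R{\left(S \right)} = 10$ ($R{\left(S \right)} = 2 \cdot 5 = 10$)
$\sqrt{R{\left(c{\left(21,6 \right)} \right)} + 122106} = \sqrt{10 + 122106} = \sqrt{122116} = 2 \sqrt{30529}$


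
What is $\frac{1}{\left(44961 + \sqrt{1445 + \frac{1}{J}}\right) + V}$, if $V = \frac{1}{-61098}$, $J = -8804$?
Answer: $\frac{184705572039610773}{8304541285204407970375} - \frac{75592553481 \sqrt{4267739}}{8304541285204407970375} \approx 2.2223 \cdot 10^{-5}$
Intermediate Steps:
$V = - \frac{1}{61098} \approx -1.6367 \cdot 10^{-5}$
$\frac{1}{\left(44961 + \sqrt{1445 + \frac{1}{J}}\right) + V} = \frac{1}{\left(44961 + \sqrt{1445 + \frac{1}{-8804}}\right) - \frac{1}{61098}} = \frac{1}{\left(44961 + \sqrt{1445 - \frac{1}{8804}}\right) - \frac{1}{61098}} = \frac{1}{\left(44961 + \sqrt{\frac{12721779}{8804}}\right) - \frac{1}{61098}} = \frac{1}{\left(44961 + \frac{81 \sqrt{4267739}}{4402}\right) - \frac{1}{61098}} = \frac{1}{\frac{2747027177}{61098} + \frac{81 \sqrt{4267739}}{4402}}$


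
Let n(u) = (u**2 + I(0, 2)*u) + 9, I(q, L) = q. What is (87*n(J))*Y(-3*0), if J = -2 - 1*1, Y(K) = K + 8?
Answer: 12528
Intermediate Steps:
Y(K) = 8 + K
J = -3 (J = -2 - 1 = -3)
n(u) = 9 + u**2 (n(u) = (u**2 + 0*u) + 9 = (u**2 + 0) + 9 = u**2 + 9 = 9 + u**2)
(87*n(J))*Y(-3*0) = (87*(9 + (-3)**2))*(8 - 3*0) = (87*(9 + 9))*(8 + 0) = (87*18)*8 = 1566*8 = 12528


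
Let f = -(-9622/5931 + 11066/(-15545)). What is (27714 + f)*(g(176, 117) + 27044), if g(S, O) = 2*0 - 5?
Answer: 23031584162743058/30732465 ≈ 7.4942e+8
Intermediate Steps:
g(S, O) = -5 (g(S, O) = 0 - 5 = -5)
f = 215206436/92197395 (f = -(-9622*1/5931 + 11066*(-1/15545)) = -(-9622/5931 - 11066/15545) = -1*(-215206436/92197395) = 215206436/92197395 ≈ 2.3342)
(27714 + f)*(g(176, 117) + 27044) = (27714 + 215206436/92197395)*(-5 + 27044) = (2555373811466/92197395)*27039 = 23031584162743058/30732465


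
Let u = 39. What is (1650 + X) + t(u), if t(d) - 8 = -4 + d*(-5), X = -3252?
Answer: -1793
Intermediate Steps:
t(d) = 4 - 5*d (t(d) = 8 + (-4 + d*(-5)) = 8 + (-4 - 5*d) = 4 - 5*d)
(1650 + X) + t(u) = (1650 - 3252) + (4 - 5*39) = -1602 + (4 - 195) = -1602 - 191 = -1793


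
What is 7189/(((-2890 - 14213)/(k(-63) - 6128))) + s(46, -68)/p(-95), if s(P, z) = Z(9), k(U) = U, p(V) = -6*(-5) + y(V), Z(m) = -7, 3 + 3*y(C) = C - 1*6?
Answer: 89065507/34206 ≈ 2603.8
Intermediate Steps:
y(C) = -3 + C/3 (y(C) = -1 + (C - 1*6)/3 = -1 + (C - 6)/3 = -1 + (-6 + C)/3 = -1 + (-2 + C/3) = -3 + C/3)
p(V) = 27 + V/3 (p(V) = -6*(-5) + (-3 + V/3) = 30 + (-3 + V/3) = 27 + V/3)
s(P, z) = -7
7189/(((-2890 - 14213)/(k(-63) - 6128))) + s(46, -68)/p(-95) = 7189/(((-2890 - 14213)/(-63 - 6128))) - 7/(27 + (⅓)*(-95)) = 7189/((-17103/(-6191))) - 7/(27 - 95/3) = 7189/((-17103*(-1/6191))) - 7/(-14/3) = 7189/(17103/6191) - 7*(-3/14) = 7189*(6191/17103) + 3/2 = 44507099/17103 + 3/2 = 89065507/34206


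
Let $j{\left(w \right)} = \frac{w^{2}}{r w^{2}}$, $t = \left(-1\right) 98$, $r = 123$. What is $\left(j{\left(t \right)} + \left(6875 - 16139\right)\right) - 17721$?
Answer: $- \frac{3319154}{123} \approx -26985.0$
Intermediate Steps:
$t = -98$
$j{\left(w \right)} = \frac{1}{123}$ ($j{\left(w \right)} = \frac{w^{2}}{123 w^{2}} = w^{2} \frac{1}{123 w^{2}} = \frac{1}{123}$)
$\left(j{\left(t \right)} + \left(6875 - 16139\right)\right) - 17721 = \left(\frac{1}{123} + \left(6875 - 16139\right)\right) - 17721 = \left(\frac{1}{123} - 9264\right) - 17721 = - \frac{1139471}{123} - 17721 = - \frac{3319154}{123}$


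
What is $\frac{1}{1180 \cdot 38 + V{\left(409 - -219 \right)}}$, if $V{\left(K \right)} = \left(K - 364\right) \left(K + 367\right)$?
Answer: $\frac{1}{307520} \approx 3.2518 \cdot 10^{-6}$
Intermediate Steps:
$V{\left(K \right)} = \left(-364 + K\right) \left(367 + K\right)$
$\frac{1}{1180 \cdot 38 + V{\left(409 - -219 \right)}} = \frac{1}{1180 \cdot 38 + \left(-133588 + \left(409 - -219\right)^{2} + 3 \left(409 - -219\right)\right)} = \frac{1}{44840 + \left(-133588 + \left(409 + 219\right)^{2} + 3 \left(409 + 219\right)\right)} = \frac{1}{44840 + \left(-133588 + 628^{2} + 3 \cdot 628\right)} = \frac{1}{44840 + \left(-133588 + 394384 + 1884\right)} = \frac{1}{44840 + 262680} = \frac{1}{307520}$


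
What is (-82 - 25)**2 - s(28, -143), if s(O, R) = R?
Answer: 11592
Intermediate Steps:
(-82 - 25)**2 - s(28, -143) = (-82 - 25)**2 - 1*(-143) = (-107)**2 + 143 = 11449 + 143 = 11592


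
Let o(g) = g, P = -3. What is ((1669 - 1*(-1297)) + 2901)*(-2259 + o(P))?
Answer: -13271154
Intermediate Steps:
((1669 - 1*(-1297)) + 2901)*(-2259 + o(P)) = ((1669 - 1*(-1297)) + 2901)*(-2259 - 3) = ((1669 + 1297) + 2901)*(-2262) = (2966 + 2901)*(-2262) = 5867*(-2262) = -13271154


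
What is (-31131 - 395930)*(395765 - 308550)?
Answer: -37246125115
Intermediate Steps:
(-31131 - 395930)*(395765 - 308550) = -427061*87215 = -37246125115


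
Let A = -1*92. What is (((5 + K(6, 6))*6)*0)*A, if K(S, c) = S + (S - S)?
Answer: 0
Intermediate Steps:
K(S, c) = S (K(S, c) = S + 0 = S)
A = -92
(((5 + K(6, 6))*6)*0)*A = (((5 + 6)*6)*0)*(-92) = ((11*6)*0)*(-92) = (66*0)*(-92) = 0*(-92) = 0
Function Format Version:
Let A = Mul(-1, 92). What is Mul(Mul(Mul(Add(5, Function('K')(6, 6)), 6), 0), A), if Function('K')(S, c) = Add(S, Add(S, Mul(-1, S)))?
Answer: 0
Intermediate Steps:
Function('K')(S, c) = S (Function('K')(S, c) = Add(S, 0) = S)
A = -92
Mul(Mul(Mul(Add(5, Function('K')(6, 6)), 6), 0), A) = Mul(Mul(Mul(Add(5, 6), 6), 0), -92) = Mul(Mul(Mul(11, 6), 0), -92) = Mul(Mul(66, 0), -92) = Mul(0, -92) = 0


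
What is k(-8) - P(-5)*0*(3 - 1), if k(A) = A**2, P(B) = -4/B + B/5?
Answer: 64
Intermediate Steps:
P(B) = -4/B + B/5 (P(B) = -4/B + B*(1/5) = -4/B + B/5)
k(-8) - P(-5)*0*(3 - 1) = (-8)**2 - (-4/(-5) + (1/5)*(-5))*0*(3 - 1) = 64 - (-4*(-1/5) - 1)*0*2 = 64 - (4/5 - 1)*0*2 = 64 - (-1/5*0)*2 = 64 - 0*2 = 64 - 1*0 = 64 + 0 = 64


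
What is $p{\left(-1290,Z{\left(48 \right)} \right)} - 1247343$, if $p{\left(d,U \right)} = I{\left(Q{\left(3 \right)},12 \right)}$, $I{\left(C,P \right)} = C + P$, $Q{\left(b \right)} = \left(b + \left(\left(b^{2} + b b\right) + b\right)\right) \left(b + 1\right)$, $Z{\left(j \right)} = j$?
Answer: $-1247235$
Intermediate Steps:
$Q{\left(b \right)} = \left(1 + b\right) \left(2 b + 2 b^{2}\right)$ ($Q{\left(b \right)} = \left(b + \left(\left(b^{2} + b^{2}\right) + b\right)\right) \left(1 + b\right) = \left(b + \left(2 b^{2} + b\right)\right) \left(1 + b\right) = \left(b + \left(b + 2 b^{2}\right)\right) \left(1 + b\right) = \left(2 b + 2 b^{2}\right) \left(1 + b\right) = \left(1 + b\right) \left(2 b + 2 b^{2}\right)$)
$p{\left(d,U \right)} = 108$ ($p{\left(d,U \right)} = 2 \cdot 3 \left(1 + 3^{2} + 2 \cdot 3\right) + 12 = 2 \cdot 3 \left(1 + 9 + 6\right) + 12 = 2 \cdot 3 \cdot 16 + 12 = 96 + 12 = 108$)
$p{\left(-1290,Z{\left(48 \right)} \right)} - 1247343 = 108 - 1247343 = -1247235$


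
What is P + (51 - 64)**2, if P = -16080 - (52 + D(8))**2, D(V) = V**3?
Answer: -334007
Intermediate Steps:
P = -334176 (P = -16080 - (52 + 8**3)**2 = -16080 - (52 + 512)**2 = -16080 - 1*564**2 = -16080 - 1*318096 = -16080 - 318096 = -334176)
P + (51 - 64)**2 = -334176 + (51 - 64)**2 = -334176 + (-13)**2 = -334176 + 169 = -334007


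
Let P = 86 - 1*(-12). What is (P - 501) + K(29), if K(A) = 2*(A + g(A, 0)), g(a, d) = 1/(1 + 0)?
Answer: -343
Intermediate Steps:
g(a, d) = 1 (g(a, d) = 1/1 = 1)
P = 98 (P = 86 + 12 = 98)
K(A) = 2 + 2*A (K(A) = 2*(A + 1) = 2*(1 + A) = 2 + 2*A)
(P - 501) + K(29) = (98 - 501) + (2 + 2*29) = -403 + (2 + 58) = -403 + 60 = -343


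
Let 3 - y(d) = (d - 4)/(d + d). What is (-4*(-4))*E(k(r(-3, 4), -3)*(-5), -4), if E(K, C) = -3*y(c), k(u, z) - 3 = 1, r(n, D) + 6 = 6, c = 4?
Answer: -144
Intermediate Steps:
r(n, D) = 0 (r(n, D) = -6 + 6 = 0)
k(u, z) = 4 (k(u, z) = 3 + 1 = 4)
y(d) = 3 - (-4 + d)/(2*d) (y(d) = 3 - (d - 4)/(d + d) = 3 - (-4 + d)/(2*d))
E(K, C) = -9 (E(K, C) = -3*(5/2 + 2/4) = -3*(5/2 + 2*(1/4)) = -3*(5/2 + 1/2) = -3*3 = -9)
(-4*(-4))*E(k(r(-3, 4), -3)*(-5), -4) = -4*(-4)*(-9) = 16*(-9) = -144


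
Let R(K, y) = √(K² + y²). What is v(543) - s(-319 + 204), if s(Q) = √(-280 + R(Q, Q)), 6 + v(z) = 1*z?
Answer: 537 - √(-280 + 115*√2) ≈ 537.0 - 10.834*I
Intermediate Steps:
v(z) = -6 + z (v(z) = -6 + 1*z = -6 + z)
s(Q) = √(-280 + √2*√(Q²)) (s(Q) = √(-280 + √(Q² + Q²)) = √(-280 + √(2*Q²)) = √(-280 + √2*√(Q²)))
v(543) - s(-319 + 204) = (-6 + 543) - √(-280 + √2*√((-319 + 204)²)) = 537 - √(-280 + √2*√((-115)²)) = 537 - √(-280 + √2*√13225) = 537 - √(-280 + √2*115) = 537 - √(-280 + 115*√2)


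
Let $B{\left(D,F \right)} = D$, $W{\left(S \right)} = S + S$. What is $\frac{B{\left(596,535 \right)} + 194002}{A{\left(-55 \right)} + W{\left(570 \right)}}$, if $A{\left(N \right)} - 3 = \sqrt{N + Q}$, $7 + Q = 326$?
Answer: $\frac{74141838}{435395} - \frac{129732 \sqrt{66}}{435395} \approx 167.87$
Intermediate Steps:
$Q = 319$ ($Q = -7 + 326 = 319$)
$W{\left(S \right)} = 2 S$
$A{\left(N \right)} = 3 + \sqrt{319 + N}$ ($A{\left(N \right)} = 3 + \sqrt{N + 319} = 3 + \sqrt{319 + N}$)
$\frac{B{\left(596,535 \right)} + 194002}{A{\left(-55 \right)} + W{\left(570 \right)}} = \frac{596 + 194002}{\left(3 + \sqrt{319 - 55}\right) + 2 \cdot 570} = \frac{194598}{\left(3 + \sqrt{264}\right) + 1140} = \frac{194598}{\left(3 + 2 \sqrt{66}\right) + 1140} = \frac{194598}{1143 + 2 \sqrt{66}}$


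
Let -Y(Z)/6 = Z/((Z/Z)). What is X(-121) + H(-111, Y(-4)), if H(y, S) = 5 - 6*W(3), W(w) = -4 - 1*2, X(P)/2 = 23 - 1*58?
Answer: -29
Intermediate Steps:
X(P) = -70 (X(P) = 2*(23 - 1*58) = 2*(23 - 58) = 2*(-35) = -70)
W(w) = -6 (W(w) = -4 - 2 = -6)
Y(Z) = -6*Z (Y(Z) = -6*Z/(Z/Z) = -6*Z/1 = -6*Z)
H(y, S) = 41 (H(y, S) = 5 - 6*(-6) = 5 + 36 = 41)
X(-121) + H(-111, Y(-4)) = -70 + 41 = -29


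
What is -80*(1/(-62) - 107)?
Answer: 265400/31 ≈ 8561.3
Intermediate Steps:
-80*(1/(-62) - 107) = -80*(-1/62 - 107) = -80*(-6635/62) = 265400/31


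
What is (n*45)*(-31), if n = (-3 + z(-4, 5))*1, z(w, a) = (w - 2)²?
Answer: -46035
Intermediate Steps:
z(w, a) = (-2 + w)²
n = 33 (n = (-3 + (-2 - 4)²)*1 = (-3 + (-6)²)*1 = (-3 + 36)*1 = 33*1 = 33)
(n*45)*(-31) = (33*45)*(-31) = 1485*(-31) = -46035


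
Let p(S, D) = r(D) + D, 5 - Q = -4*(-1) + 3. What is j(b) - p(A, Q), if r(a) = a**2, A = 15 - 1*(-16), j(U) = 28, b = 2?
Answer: 26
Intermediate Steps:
Q = -2 (Q = 5 - (-4*(-1) + 3) = 5 - (4 + 3) = 5 - 1*7 = 5 - 7 = -2)
A = 31 (A = 15 + 16 = 31)
p(S, D) = D + D**2 (p(S, D) = D**2 + D = D + D**2)
j(b) - p(A, Q) = 28 - (-2)*(1 - 2) = 28 - (-2)*(-1) = 28 - 1*2 = 28 - 2 = 26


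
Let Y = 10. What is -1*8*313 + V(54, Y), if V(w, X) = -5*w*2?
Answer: -3044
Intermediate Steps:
V(w, X) = -10*w
-1*8*313 + V(54, Y) = -1*8*313 - 10*54 = -8*313 - 540 = -2504 - 540 = -3044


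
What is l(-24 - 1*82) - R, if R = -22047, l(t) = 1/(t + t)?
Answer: 4673963/212 ≈ 22047.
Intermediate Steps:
l(t) = 1/(2*t)
l(-24 - 1*82) - R = 1/(2*(-24 - 1*82)) - 1*(-22047) = 1/(2*(-24 - 82)) + 22047 = (½)/(-106) + 22047 = (½)*(-1/106) + 22047 = -1/212 + 22047 = 4673963/212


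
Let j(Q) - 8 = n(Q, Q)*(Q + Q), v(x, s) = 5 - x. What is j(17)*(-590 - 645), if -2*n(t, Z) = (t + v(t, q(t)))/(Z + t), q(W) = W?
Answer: -13585/2 ≈ -6792.5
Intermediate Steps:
n(t, Z) = -5/(2*(Z + t)) (n(t, Z) = -(t + (5 - t))/(2*(Z + t)) = -5/(2*(Z + t)))
j(Q) = 11/2 (j(Q) = 8 + (-5/(2*Q + 2*Q))*(Q + Q) = 8 + (-5*1/(4*Q))*(2*Q) = 8 + (-5/(4*Q))*(2*Q) = 8 - 5/2 = 11/2)
j(17)*(-590 - 645) = 11*(-590 - 645)/2 = (11/2)*(-1235) = -13585/2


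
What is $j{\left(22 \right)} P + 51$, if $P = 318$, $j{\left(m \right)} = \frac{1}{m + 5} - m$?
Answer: $- \frac{62399}{9} \approx -6933.2$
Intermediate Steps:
$j{\left(m \right)} = \frac{1}{5 + m} - m$
$j{\left(22 \right)} P + 51 = \frac{1 - 22^{2} - 110}{5 + 22} \cdot 318 + 51 = \frac{1 - 484 - 110}{27} \cdot 318 + 51 = \frac{1}{27} \left(-593\right) 318 + 51 = \left(- \frac{593}{27}\right) 318 + 51 = - \frac{62858}{9} + 51 = - \frac{62399}{9}$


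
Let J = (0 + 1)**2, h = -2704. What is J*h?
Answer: -2704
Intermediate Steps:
J = 1 (J = 1**2 = 1)
J*h = 1*(-2704) = -2704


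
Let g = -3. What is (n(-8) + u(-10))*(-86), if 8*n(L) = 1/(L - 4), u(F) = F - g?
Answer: 28939/48 ≈ 602.90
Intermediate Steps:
u(F) = 3 + F (u(F) = F - 1*(-3) = F + 3 = 3 + F)
n(L) = 1/(8*(-4 + L)) (n(L) = 1/(8*(L - 4)) = 1/(8*(-4 + L)))
(n(-8) + u(-10))*(-86) = (1/(8*(-4 - 8)) + (3 - 10))*(-86) = ((⅛)/(-12) - 7)*(-86) = ((⅛)*(-1/12) - 7)*(-86) = (-1/96 - 7)*(-86) = -673/96*(-86) = 28939/48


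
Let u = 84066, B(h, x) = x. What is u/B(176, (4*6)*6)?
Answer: 14011/24 ≈ 583.79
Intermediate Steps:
u/B(176, (4*6)*6) = 84066/(((4*6)*6)) = 84066/((24*6)) = 84066/144 = 84066*(1/144) = 14011/24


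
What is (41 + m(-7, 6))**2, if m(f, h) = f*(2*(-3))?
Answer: 6889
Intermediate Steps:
m(f, h) = -6*f (m(f, h) = f*(-6) = -6*f)
(41 + m(-7, 6))**2 = (41 - 6*(-7))**2 = (41 + 42)**2 = 83**2 = 6889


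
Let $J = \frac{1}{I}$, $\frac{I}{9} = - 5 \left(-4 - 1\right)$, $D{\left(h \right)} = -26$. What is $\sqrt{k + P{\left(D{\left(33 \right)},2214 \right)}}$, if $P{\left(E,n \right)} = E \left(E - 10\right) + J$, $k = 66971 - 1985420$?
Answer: $\frac{2 i \sqrt{107860106}}{15} \approx 1384.7 i$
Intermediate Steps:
$I = 225$ ($I = 9 \left(- 5 \left(-4 - 1\right)\right) = 9 \left(\left(-5\right) \left(-5\right)\right) = 9 \cdot 25 = 225$)
$k = -1918449$
$J = \frac{1}{225} \approx 0.0044444$
$P{\left(E,n \right)} = \frac{1}{225} + E \left(-10 + E\right)$ ($P{\left(E,n \right)} = E \left(E - 10\right) + \frac{1}{225} = E \left(-10 + E\right) + \frac{1}{225} = \frac{1}{225} + E \left(-10 + E\right)$)
$\sqrt{k + P{\left(D{\left(33 \right)},2214 \right)}} = \sqrt{-1918449 + \left(\frac{1}{225} + \left(-26\right)^{2} - -260\right)} = \sqrt{-1918449 + \left(\frac{1}{225} + 676 + 260\right)} = \sqrt{-1918449 + \frac{210601}{225}} = \sqrt{- \frac{431440424}{225}} = \frac{2 i \sqrt{107860106}}{15}$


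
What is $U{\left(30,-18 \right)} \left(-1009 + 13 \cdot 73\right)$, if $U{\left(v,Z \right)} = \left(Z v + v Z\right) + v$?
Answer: $63000$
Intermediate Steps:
$U{\left(v,Z \right)} = v + 2 Z v$ ($U{\left(v,Z \right)} = \left(Z v + Z v\right) + v = 2 Z v + v = v + 2 Z v$)
$U{\left(30,-18 \right)} \left(-1009 + 13 \cdot 73\right) = 30 \left(1 + 2 \left(-18\right)\right) \left(-1009 + 13 \cdot 73\right) = 30 \left(1 - 36\right) \left(-1009 + 949\right) = 30 \left(-35\right) \left(-60\right) = \left(-1050\right) \left(-60\right) = 63000$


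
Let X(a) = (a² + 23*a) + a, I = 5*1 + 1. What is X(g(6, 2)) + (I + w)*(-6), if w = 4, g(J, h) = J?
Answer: 120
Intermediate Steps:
I = 6 (I = 5 + 1 = 6)
X(a) = a² + 24*a
X(g(6, 2)) + (I + w)*(-6) = 6*(24 + 6) + (6 + 4)*(-6) = 6*30 + 10*(-6) = 180 - 60 = 120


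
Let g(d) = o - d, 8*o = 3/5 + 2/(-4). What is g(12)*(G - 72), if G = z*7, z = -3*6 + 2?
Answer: 22057/10 ≈ 2205.7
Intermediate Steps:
o = 1/80 (o = (3/5 + 2/(-4))/8 = (3*(⅕) + 2*(-¼))/8 = (⅗ - ½)/8 = (⅛)*(⅒) = 1/80 ≈ 0.012500)
z = -16 (z = -18 + 2 = -16)
g(d) = 1/80 - d
G = -112 (G = -16*7 = -112)
g(12)*(G - 72) = (1/80 - 1*12)*(-112 - 72) = (1/80 - 12)*(-184) = -959/80*(-184) = 22057/10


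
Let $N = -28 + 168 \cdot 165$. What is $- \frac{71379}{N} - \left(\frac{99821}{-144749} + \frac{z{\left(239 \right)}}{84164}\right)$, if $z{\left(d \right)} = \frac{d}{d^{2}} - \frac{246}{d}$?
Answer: $- \frac{2718334152188739}{1439813153120078} \approx -1.888$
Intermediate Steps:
$N = 27692$ ($N = -28 + 27720 = 27692$)
$z{\left(d \right)} = - \frac{245}{d}$ ($z{\left(d \right)} = \frac{d}{d^{2}} - \frac{246}{d} = \frac{1}{d} - \frac{246}{d} = - \frac{245}{d}$)
$- \frac{71379}{N} - \left(\frac{99821}{-144749} + \frac{z{\left(239 \right)}}{84164}\right) = - \frac{71379}{27692} - \left(\frac{99821}{-144749} + \frac{\left(-245\right) \frac{1}{239}}{84164}\right) = \left(-71379\right) \frac{1}{27692} - \left(99821 \left(- \frac{1}{144749}\right) + \left(-245\right) \frac{1}{239} \cdot \frac{1}{84164}\right) = - \frac{10197}{3956} - \left(- \frac{99821}{144749} - \frac{245}{20115196}\right) = - \frac{10197}{3956} - - \frac{2007954443421}{2911654505804} = - \frac{10197}{3956} + \frac{2007954443421}{2911654505804} = - \frac{2718334152188739}{1439813153120078}$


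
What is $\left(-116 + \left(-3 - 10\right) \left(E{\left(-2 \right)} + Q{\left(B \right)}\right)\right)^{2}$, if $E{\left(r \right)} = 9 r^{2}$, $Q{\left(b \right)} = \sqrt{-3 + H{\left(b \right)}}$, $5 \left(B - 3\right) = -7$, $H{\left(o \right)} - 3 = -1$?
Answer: $340887 + 15184 i \approx 3.4089 \cdot 10^{5} + 15184.0 i$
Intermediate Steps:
$H{\left(o \right)} = 2$ ($H{\left(o \right)} = 3 - 1 = 2$)
$B = \frac{8}{5}$ ($B = 3 + \frac{1}{5} \left(-7\right) = 3 - \frac{7}{5} = \frac{8}{5} \approx 1.6$)
$Q{\left(b \right)} = i$ ($Q{\left(b \right)} = \sqrt{-3 + 2} = \sqrt{-1} = i$)
$\left(-116 + \left(-3 - 10\right) \left(E{\left(-2 \right)} + Q{\left(B \right)}\right)\right)^{2} = \left(-116 + \left(-3 - 10\right) \left(9 \left(-2\right)^{2} + i\right)\right)^{2} = \left(-116 - 13 \left(9 \cdot 4 + i\right)\right)^{2} = \left(-116 - 13 \left(36 + i\right)\right)^{2} = \left(-116 - \left(468 + 13 i\right)\right)^{2} = \left(-584 - 13 i\right)^{2}$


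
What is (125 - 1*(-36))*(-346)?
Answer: -55706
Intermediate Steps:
(125 - 1*(-36))*(-346) = (125 + 36)*(-346) = 161*(-346) = -55706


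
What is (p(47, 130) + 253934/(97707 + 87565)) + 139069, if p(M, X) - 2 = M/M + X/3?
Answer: 38661644957/277908 ≈ 1.3912e+5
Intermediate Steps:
p(M, X) = 3 + X/3 (p(M, X) = 2 + (M/M + X/3) = 2 + (1 + X*(⅓)) = 2 + (1 + X/3) = 3 + X/3)
(p(47, 130) + 253934/(97707 + 87565)) + 139069 = ((3 + (⅓)*130) + 253934/(97707 + 87565)) + 139069 = ((3 + 130/3) + 253934/185272) + 139069 = (139/3 + 253934*(1/185272)) + 139069 = (139/3 + 126967/92636) + 139069 = 13257305/277908 + 139069 = 38661644957/277908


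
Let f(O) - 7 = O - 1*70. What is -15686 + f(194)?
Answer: -15555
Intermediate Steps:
f(O) = -63 + O (f(O) = 7 + (O - 1*70) = 7 + (O - 70) = 7 + (-70 + O) = -63 + O)
-15686 + f(194) = -15686 + (-63 + 194) = -15686 + 131 = -15555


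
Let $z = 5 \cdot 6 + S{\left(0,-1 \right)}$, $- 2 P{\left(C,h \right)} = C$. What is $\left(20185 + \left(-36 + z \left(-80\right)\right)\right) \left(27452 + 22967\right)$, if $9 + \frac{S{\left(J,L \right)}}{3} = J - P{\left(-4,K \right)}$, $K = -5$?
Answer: $1027992991$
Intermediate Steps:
$P{\left(C,h \right)} = - \frac{C}{2}$
$S{\left(J,L \right)} = -33 + 3 J$ ($S{\left(J,L \right)} = -27 + 3 \left(J - \left(- \frac{1}{2}\right) \left(-4\right)\right) = -27 + 3 \left(J - 2\right) = -27 + 3 \left(-2 + J\right) = -27 + \left(-6 + 3 J\right) = -33 + 3 J$)
$z = -3$ ($z = 5 \cdot 6 + \left(-33 + 3 \cdot 0\right) = 30 + \left(-33 + 0\right) = 30 - 33 = -3$)
$\left(20185 + \left(-36 + z \left(-80\right)\right)\right) \left(27452 + 22967\right) = \left(20185 - -204\right) \left(27452 + 22967\right) = \left(20185 + \left(-36 + 240\right)\right) 50419 = \left(20185 + 204\right) 50419 = 20389 \cdot 50419 = 1027992991$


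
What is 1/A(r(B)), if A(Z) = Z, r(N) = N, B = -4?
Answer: -¼ ≈ -0.25000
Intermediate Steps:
1/A(r(B)) = 1/(-4) = -¼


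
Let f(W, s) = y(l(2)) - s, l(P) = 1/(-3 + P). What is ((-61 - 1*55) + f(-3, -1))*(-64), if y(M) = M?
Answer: 7424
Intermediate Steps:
f(W, s) = -1 - s (f(W, s) = 1/(-3 + 2) - s = 1/(-1) - s = -1 - s)
((-61 - 1*55) + f(-3, -1))*(-64) = ((-61 - 1*55) + (-1 - 1*(-1)))*(-64) = ((-61 - 55) + (-1 + 1))*(-64) = (-116 + 0)*(-64) = -116*(-64) = 7424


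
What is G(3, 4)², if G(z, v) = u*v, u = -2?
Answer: 64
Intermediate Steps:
G(z, v) = -2*v
G(3, 4)² = (-2*4)² = (-8)² = 64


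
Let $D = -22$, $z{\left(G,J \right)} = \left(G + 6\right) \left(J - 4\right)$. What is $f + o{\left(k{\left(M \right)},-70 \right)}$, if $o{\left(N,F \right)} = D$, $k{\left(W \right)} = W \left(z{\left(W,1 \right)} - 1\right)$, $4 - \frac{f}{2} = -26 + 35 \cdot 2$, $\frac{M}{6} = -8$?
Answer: $-102$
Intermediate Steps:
$M = -48$ ($M = 6 \left(-8\right) = -48$)
$z{\left(G,J \right)} = \left(-4 + J\right) \left(6 + G\right)$ ($z{\left(G,J \right)} = \left(6 + G\right) \left(-4 + J\right) = \left(-4 + J\right) \left(6 + G\right)$)
$f = -80$ ($f = 8 - 2 \left(-26 + 35 \cdot 2\right) = 8 - 2 \left(-26 + 70\right) = 8 - 88 = -80$)
$k{\left(W \right)} = W \left(-19 - 3 W\right)$ ($k{\left(W \right)} = W \left(\left(-24 - 4 W + 6 \cdot 1 + W 1\right) - 1\right) = W \left(\left(-24 - 4 W + 6 + W\right) - 1\right) = W \left(\left(-18 - 3 W\right) - 1\right) = W \left(-19 - 3 W\right)$)
$o{\left(N,F \right)} = -22$
$f + o{\left(k{\left(M \right)},-70 \right)} = -80 - 22 = -102$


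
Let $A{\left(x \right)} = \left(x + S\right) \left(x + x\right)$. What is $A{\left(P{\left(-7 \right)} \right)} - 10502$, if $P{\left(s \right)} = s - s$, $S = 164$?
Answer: $-10502$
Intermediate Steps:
$P{\left(s \right)} = 0$
$A{\left(x \right)} = 2 x \left(164 + x\right)$ ($A{\left(x \right)} = \left(x + 164\right) \left(x + x\right) = \left(164 + x\right) 2 x = 2 x \left(164 + x\right)$)
$A{\left(P{\left(-7 \right)} \right)} - 10502 = 2 \cdot 0 \left(164 + 0\right) - 10502 = 2 \cdot 0 \cdot 164 - 10502 = 0 - 10502 = -10502$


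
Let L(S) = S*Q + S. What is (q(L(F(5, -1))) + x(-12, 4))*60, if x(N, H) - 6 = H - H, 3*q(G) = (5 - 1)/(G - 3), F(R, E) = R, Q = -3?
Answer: 4600/13 ≈ 353.85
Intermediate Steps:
L(S) = -2*S (L(S) = S*(-3) + S = -3*S + S = -2*S)
q(G) = 4/(3*(-3 + G)) (q(G) = ((5 - 1)/(G - 3))/3 = (4/(-3 + G))/3 = 4/(3*(-3 + G)))
x(N, H) = 6 (x(N, H) = 6 + (H - H) = 6 + 0 = 6)
(q(L(F(5, -1))) + x(-12, 4))*60 = (4/(3*(-3 - 2*5)) + 6)*60 = (4/(3*(-3 - 10)) + 6)*60 = ((4/3)/(-13) + 6)*60 = ((4/3)*(-1/13) + 6)*60 = (-4/39 + 6)*60 = (230/39)*60 = 4600/13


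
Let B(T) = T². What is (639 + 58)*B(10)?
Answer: 69700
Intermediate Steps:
(639 + 58)*B(10) = (639 + 58)*10² = 697*100 = 69700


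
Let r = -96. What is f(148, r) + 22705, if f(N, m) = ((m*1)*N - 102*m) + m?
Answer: 18193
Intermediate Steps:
f(N, m) = -101*m + N*m (f(N, m) = (m*N - 102*m) + m = (N*m - 102*m) + m = (-102*m + N*m) + m = -101*m + N*m)
f(148, r) + 22705 = -96*(-101 + 148) + 22705 = -96*47 + 22705 = -4512 + 22705 = 18193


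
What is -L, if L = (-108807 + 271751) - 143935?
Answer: -19009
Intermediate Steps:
L = 19009 (L = 162944 - 143935 = 19009)
-L = -1*19009 = -19009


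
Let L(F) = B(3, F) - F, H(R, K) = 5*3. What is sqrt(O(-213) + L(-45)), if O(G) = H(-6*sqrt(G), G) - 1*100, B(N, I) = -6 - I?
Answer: I ≈ 1.0*I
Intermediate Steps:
H(R, K) = 15
L(F) = -6 - 2*F (L(F) = (-6 - F) - F = -6 - 2*F)
O(G) = -85 (O(G) = 15 - 1*100 = 15 - 100 = -85)
sqrt(O(-213) + L(-45)) = sqrt(-85 + (-6 - 2*(-45))) = sqrt(-85 + (-6 + 90)) = sqrt(-85 + 84) = sqrt(-1) = I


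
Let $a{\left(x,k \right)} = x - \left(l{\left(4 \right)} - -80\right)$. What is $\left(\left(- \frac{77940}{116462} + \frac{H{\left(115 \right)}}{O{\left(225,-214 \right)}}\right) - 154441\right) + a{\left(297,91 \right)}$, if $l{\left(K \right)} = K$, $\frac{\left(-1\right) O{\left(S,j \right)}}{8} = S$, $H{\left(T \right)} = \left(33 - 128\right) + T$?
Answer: $- \frac{808280125651}{5240790} \approx -1.5423 \cdot 10^{5}$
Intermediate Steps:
$H{\left(T \right)} = -95 + T$
$O{\left(S,j \right)} = - 8 S$
$a{\left(x,k \right)} = -84 + x$ ($a{\left(x,k \right)} = x - \left(4 - -80\right) = x - \left(4 + 80\right) = x - 84 = -84 + x$)
$\left(\left(- \frac{77940}{116462} + \frac{H{\left(115 \right)}}{O{\left(225,-214 \right)}}\right) - 154441\right) + a{\left(297,91 \right)} = \left(\left(- \frac{77940}{116462} + \frac{-95 + 115}{\left(-8\right) 225}\right) - 154441\right) + \left(-84 + 297\right) = \left(\left(\left(-77940\right) \frac{1}{116462} + \frac{20}{-1800}\right) - 154441\right) + 213 = \left(\left(- \frac{38970}{58231} + 20 \left(- \frac{1}{1800}\right)\right) - 154441\right) + 213 = \left(\left(- \frac{38970}{58231} - \frac{1}{90}\right) - 154441\right) + 213 = \left(- \frac{3565531}{5240790} - 154441\right) + 213 = - \frac{809396413921}{5240790} + 213 = - \frac{808280125651}{5240790}$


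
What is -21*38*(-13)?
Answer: 10374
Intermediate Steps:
-21*38*(-13) = -798*(-13) = 10374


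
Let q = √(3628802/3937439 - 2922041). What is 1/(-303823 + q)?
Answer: -4000951603/1215619598324972 - I*√85636354952546827/15803054778224636 ≈ -3.2913e-6 - 1.8518e-8*I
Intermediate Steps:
q = I*√85636354952546827/171193 (q = √(3628802*(1/3937439) - 2922041) = √(157774/171193 - 2922041) = √(-500232807139/171193) = I*√85636354952546827/171193 ≈ 1709.4*I)
1/(-303823 + q) = 1/(-303823 + I*√85636354952546827/171193)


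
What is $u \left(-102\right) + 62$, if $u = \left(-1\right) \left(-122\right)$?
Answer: $-12382$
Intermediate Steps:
$u = 122$
$u \left(-102\right) + 62 = 122 \left(-102\right) + 62 = -12444 + 62 = -12382$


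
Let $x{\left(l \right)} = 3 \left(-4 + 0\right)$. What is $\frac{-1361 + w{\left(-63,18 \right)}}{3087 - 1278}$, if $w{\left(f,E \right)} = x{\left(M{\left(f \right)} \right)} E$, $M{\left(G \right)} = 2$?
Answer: $- \frac{1577}{1809} \approx -0.87175$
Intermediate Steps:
$x{\left(l \right)} = -12$ ($x{\left(l \right)} = 3 \left(-4\right) = -12$)
$w{\left(f,E \right)} = - 12 E$
$\frac{-1361 + w{\left(-63,18 \right)}}{3087 - 1278} = \frac{-1361 - 216}{3087 - 1278} = \frac{-1361 - 216}{1809} = \left(-1577\right) \frac{1}{1809} = - \frac{1577}{1809}$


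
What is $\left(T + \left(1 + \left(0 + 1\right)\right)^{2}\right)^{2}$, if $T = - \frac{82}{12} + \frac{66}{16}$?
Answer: $\frac{961}{576} \approx 1.6684$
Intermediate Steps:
$T = - \frac{65}{24}$ ($T = \left(-82\right) \frac{1}{12} + 66 \cdot \frac{1}{16} = - \frac{41}{6} + \frac{33}{8} = - \frac{65}{24} \approx -2.7083$)
$\left(T + \left(1 + \left(0 + 1\right)\right)^{2}\right)^{2} = \left(- \frac{65}{24} + \left(1 + \left(0 + 1\right)\right)^{2}\right)^{2} = \left(- \frac{65}{24} + \left(1 + 1\right)^{2}\right)^{2} = \left(- \frac{65}{24} + 2^{2}\right)^{2} = \left(- \frac{65}{24} + 4\right)^{2} = \left(\frac{31}{24}\right)^{2} = \frac{961}{576}$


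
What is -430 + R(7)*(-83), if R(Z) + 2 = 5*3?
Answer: -1509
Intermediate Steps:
R(Z) = 13 (R(Z) = -2 + 5*3 = -2 + 15 = 13)
-430 + R(7)*(-83) = -430 + 13*(-83) = -430 - 1079 = -1509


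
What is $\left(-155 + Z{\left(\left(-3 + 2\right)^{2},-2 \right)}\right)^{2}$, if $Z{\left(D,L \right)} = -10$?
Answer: $27225$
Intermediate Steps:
$\left(-155 + Z{\left(\left(-3 + 2\right)^{2},-2 \right)}\right)^{2} = \left(-155 - 10\right)^{2} = \left(-165\right)^{2} = 27225$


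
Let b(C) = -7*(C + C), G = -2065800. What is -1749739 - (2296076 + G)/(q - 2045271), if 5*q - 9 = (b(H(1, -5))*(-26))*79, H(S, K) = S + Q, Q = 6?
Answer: -8770613404763/5012527 ≈ -1.7497e+6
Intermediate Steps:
H(S, K) = 6 + S (H(S, K) = S + 6 = 6 + S)
b(C) = -14*C
q = 201301/5 (q = 9/5 + ((-14*(6 + 1)*(-26))*79)/5 = 9/5 + ((-14*7*(-26))*79)/5 = 9/5 + (-98*(-26)*79)/5 = 9/5 + (2548*79)/5 = 9/5 + (⅕)*201292 = 9/5 + 201292/5 = 201301/5 ≈ 40260.)
-1749739 - (2296076 + G)/(q - 2045271) = -1749739 - (2296076 - 2065800)/(201301/5 - 2045271) = -1749739 - 230276/(-10025054/5) = -1749739 - 230276*(-5)/10025054 = -1749739 - 1*(-575690/5012527) = -1749739 + 575690/5012527 = -8770613404763/5012527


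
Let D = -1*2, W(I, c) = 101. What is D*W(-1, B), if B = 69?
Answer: -202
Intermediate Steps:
D = -2
D*W(-1, B) = -2*101 = -202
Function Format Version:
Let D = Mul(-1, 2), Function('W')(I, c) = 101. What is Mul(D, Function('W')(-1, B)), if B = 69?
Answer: -202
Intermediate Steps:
D = -2
Mul(D, Function('W')(-1, B)) = Mul(-2, 101) = -202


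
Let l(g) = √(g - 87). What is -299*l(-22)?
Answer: -299*I*√109 ≈ -3121.7*I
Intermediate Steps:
l(g) = √(-87 + g)
-299*l(-22) = -299*√(-87 - 22) = -299*I*√109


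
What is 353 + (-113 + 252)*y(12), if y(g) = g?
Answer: 2021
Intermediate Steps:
353 + (-113 + 252)*y(12) = 353 + (-113 + 252)*12 = 353 + 139*12 = 353 + 1668 = 2021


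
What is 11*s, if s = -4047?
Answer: -44517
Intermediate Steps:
11*s = 11*(-4047) = -44517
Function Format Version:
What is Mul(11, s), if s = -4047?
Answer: -44517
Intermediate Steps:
Mul(11, s) = Mul(11, -4047) = -44517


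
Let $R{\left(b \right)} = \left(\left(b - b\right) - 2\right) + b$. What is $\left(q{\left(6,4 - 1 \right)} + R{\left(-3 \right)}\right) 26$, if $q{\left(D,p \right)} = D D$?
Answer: $806$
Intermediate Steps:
$R{\left(b \right)} = -2 + b$ ($R{\left(b \right)} = \left(0 - 2\right) + b = -2 + b$)
$q{\left(D,p \right)} = D^{2}$
$\left(q{\left(6,4 - 1 \right)} + R{\left(-3 \right)}\right) 26 = \left(6^{2} - 5\right) 26 = \left(36 - 5\right) 26 = 31 \cdot 26 = 806$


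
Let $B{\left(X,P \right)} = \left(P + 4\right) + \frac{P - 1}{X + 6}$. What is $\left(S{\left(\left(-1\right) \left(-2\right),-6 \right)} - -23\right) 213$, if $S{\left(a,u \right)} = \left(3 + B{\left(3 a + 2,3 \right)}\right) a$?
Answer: $\frac{64539}{7} \approx 9219.9$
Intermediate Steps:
$B{\left(X,P \right)} = 4 + P + \frac{-1 + P}{6 + X}$ ($B{\left(X,P \right)} = \left(4 + P\right) + \frac{-1 + P}{6 + X} = 4 + P + \frac{-1 + P}{6 + X}$)
$S{\left(a,u \right)} = a \left(3 + \frac{58 + 21 a}{8 + 3 a}\right)$ ($S{\left(a,u \right)} = \left(3 + \frac{23 + 4 \left(3 a + 2\right) + 7 \cdot 3 + 3 \left(3 a + 2\right)}{6 + \left(3 a + 2\right)}\right) a = \left(3 + \frac{23 + 4 \left(2 + 3 a\right) + 21 + 3 \left(2 + 3 a\right)}{6 + \left(2 + 3 a\right)}\right) a = \left(3 + \frac{23 + \left(8 + 12 a\right) + 21 + \left(6 + 9 a\right)}{8 + 3 a}\right) a = \left(3 + \frac{58 + 21 a}{8 + 3 a}\right) a = a \left(3 + \frac{58 + 21 a}{8 + 3 a}\right)$)
$\left(S{\left(\left(-1\right) \left(-2\right),-6 \right)} - -23\right) 213 = \left(\frac{2 \left(\left(-1\right) \left(-2\right)\right) \left(41 + 15 \left(\left(-1\right) \left(-2\right)\right)\right)}{8 + 3 \left(\left(-1\right) \left(-2\right)\right)} - -23\right) 213 = \left(2 \cdot 2 \frac{1}{8 + 3 \cdot 2} \left(41 + 15 \cdot 2\right) + 23\right) 213 = \left(2 \cdot 2 \frac{1}{8 + 6} \left(41 + 30\right) + 23\right) 213 = \left(2 \cdot 2 \cdot \frac{1}{14} \cdot 71 + 23\right) 213 = \left(\frac{142}{7} + 23\right) 213 = \frac{303}{7} \cdot 213 = \frac{64539}{7}$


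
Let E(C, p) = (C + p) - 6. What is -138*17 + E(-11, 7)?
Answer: -2356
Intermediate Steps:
E(C, p) = -6 + C + p
-138*17 + E(-11, 7) = -138*17 + (-6 - 11 + 7) = -2346 - 10 = -2356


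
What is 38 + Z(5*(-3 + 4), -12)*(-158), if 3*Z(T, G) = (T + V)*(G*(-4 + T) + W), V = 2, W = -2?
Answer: 15598/3 ≈ 5199.3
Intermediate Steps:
Z(T, G) = (-2 + G*(-4 + T))*(2 + T)/3 (Z(T, G) = ((T + 2)*(G*(-4 + T) - 2))/3 = ((2 + T)*(-2 + G*(-4 + T)))/3 = ((-2 + G*(-4 + T))*(2 + T))/3 = (-2 + G*(-4 + T))*(2 + T)/3)
38 + Z(5*(-3 + 4), -12)*(-158) = 38 + (-4/3 - 8/3*(-12) - 10*(-3 + 4)/3 - ⅔*(-12)*5*(-3 + 4) + (⅓)*(-12)*(5*(-3 + 4))²)*(-158) = 38 + (-4/3 + 32 - 10/3 - ⅔*(-12)*5*1 + (⅓)*(-12)*(5*1)²)*(-158) = 38 + (-4/3 + 32 - ⅔*5 - ⅔*(-12)*5 + (⅓)*(-12)*5²)*(-158) = 38 + (-4/3 + 32 - 10/3 + 40 + (⅓)*(-12)*25)*(-158) = 38 + (-4/3 + 32 - 10/3 + 40 - 100)*(-158) = 38 - 98/3*(-158) = 38 + 15484/3 = 15598/3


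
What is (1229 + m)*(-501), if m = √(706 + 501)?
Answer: -615729 - 501*√1207 ≈ -6.3314e+5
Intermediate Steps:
m = √1207 ≈ 34.742
(1229 + m)*(-501) = (1229 + √1207)*(-501) = -615729 - 501*√1207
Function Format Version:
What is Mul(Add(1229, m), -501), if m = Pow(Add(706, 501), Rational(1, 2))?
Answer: Add(-615729, Mul(-501, Pow(1207, Rational(1, 2)))) ≈ -6.3314e+5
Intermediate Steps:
m = Pow(1207, Rational(1, 2)) ≈ 34.742
Mul(Add(1229, m), -501) = Mul(Add(1229, Pow(1207, Rational(1, 2))), -501) = Add(-615729, Mul(-501, Pow(1207, Rational(1, 2))))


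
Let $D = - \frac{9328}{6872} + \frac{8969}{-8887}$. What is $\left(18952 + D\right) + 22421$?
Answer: $\frac{315820643396}{7633933} \approx 41371.0$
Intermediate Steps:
$D = - \frac{18066613}{7633933}$ ($D = \left(-9328\right) \frac{1}{6872} + 8969 \left(- \frac{1}{8887}\right) = - \frac{1166}{859} - \frac{8969}{8887} = - \frac{18066613}{7633933} \approx -2.3666$)
$\left(18952 + D\right) + 22421 = \left(18952 - \frac{18066613}{7633933}\right) + 22421 = \frac{144660231603}{7633933} + 22421 = \frac{315820643396}{7633933}$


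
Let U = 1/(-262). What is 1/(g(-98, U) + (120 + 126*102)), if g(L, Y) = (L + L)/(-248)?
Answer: 62/804313 ≈ 7.7084e-5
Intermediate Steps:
U = -1/262 ≈ -0.0038168
g(L, Y) = -L/124 (g(L, Y) = (2*L)*(-1/248) = -L/124)
1/(g(-98, U) + (120 + 126*102)) = 1/(-1/124*(-98) + (120 + 126*102)) = 1/(49/62 + (120 + 12852)) = 1/(49/62 + 12972) = 1/(804313/62) = 62/804313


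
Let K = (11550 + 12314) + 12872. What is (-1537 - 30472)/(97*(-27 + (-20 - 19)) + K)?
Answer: -32009/30334 ≈ -1.0552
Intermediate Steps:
K = 36736 (K = 23864 + 12872 = 36736)
(-1537 - 30472)/(97*(-27 + (-20 - 19)) + K) = (-1537 - 30472)/(97*(-27 + (-20 - 19)) + 36736) = -32009/(97*(-27 - 39) + 36736) = -32009/(97*(-66) + 36736) = -32009/(-6402 + 36736) = -32009/30334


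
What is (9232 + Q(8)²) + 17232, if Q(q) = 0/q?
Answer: 26464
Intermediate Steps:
Q(q) = 0
(9232 + Q(8)²) + 17232 = (9232 + 0²) + 17232 = (9232 + 0) + 17232 = 9232 + 17232 = 26464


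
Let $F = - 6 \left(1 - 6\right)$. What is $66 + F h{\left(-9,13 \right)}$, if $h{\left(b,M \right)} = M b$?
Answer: $-3444$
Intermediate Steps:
$F = 30$ ($F = \left(-6\right) \left(-5\right) = 30$)
$66 + F h{\left(-9,13 \right)} = 66 + 30 \cdot 13 \left(-9\right) = 66 + 30 \left(-117\right) = 66 - 3510 = -3444$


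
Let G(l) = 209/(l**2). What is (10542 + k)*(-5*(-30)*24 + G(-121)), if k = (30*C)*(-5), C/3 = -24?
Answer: 102262732698/1331 ≈ 7.6831e+7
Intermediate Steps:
C = -72 (C = 3*(-24) = -72)
G(l) = 209/l**2
k = 10800 (k = (30*(-72))*(-5) = -2160*(-5) = 10800)
(10542 + k)*(-5*(-30)*24 + G(-121)) = (10542 + 10800)*(-5*(-30)*24 + 209/(-121)**2) = 21342*(150*24 + 209*(1/14641)) = 21342*(3600 + 19/1331) = 21342*(4791619/1331) = 102262732698/1331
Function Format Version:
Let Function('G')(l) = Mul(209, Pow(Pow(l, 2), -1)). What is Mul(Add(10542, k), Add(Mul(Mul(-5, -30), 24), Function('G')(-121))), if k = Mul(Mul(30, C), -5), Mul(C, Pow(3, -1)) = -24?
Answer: Rational(102262732698, 1331) ≈ 7.6831e+7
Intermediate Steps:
C = -72 (C = Mul(3, -24) = -72)
Function('G')(l) = Mul(209, Pow(l, -2))
k = 10800 (k = Mul(Mul(30, -72), -5) = Mul(-2160, -5) = 10800)
Mul(Add(10542, k), Add(Mul(Mul(-5, -30), 24), Function('G')(-121))) = Mul(Add(10542, 10800), Add(Mul(Mul(-5, -30), 24), Mul(209, Pow(-121, -2)))) = Mul(21342, Add(Mul(150, 24), Mul(209, Rational(1, 14641)))) = Mul(21342, Add(3600, Rational(19, 1331))) = Mul(21342, Rational(4791619, 1331)) = Rational(102262732698, 1331)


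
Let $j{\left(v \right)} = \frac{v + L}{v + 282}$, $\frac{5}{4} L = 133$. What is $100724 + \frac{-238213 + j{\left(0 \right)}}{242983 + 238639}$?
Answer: $\frac{34200012561341}{339543510} \approx 1.0072 \cdot 10^{5}$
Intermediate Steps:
$L = \frac{532}{5}$ ($L = \frac{4}{5} \cdot 133 = \frac{532}{5} \approx 106.4$)
$j{\left(v \right)} = \frac{\frac{532}{5} + v}{282 + v}$ ($j{\left(v \right)} = \frac{v + \frac{532}{5}}{v + 282} = \frac{\frac{532}{5} + v}{282 + v}$)
$100724 + \frac{-238213 + j{\left(0 \right)}}{242983 + 238639} = 100724 + \frac{-238213 + \frac{\frac{532}{5} + 0}{282 + 0}}{242983 + 238639} = 100724 + \frac{-238213 + \frac{1}{282} \cdot \frac{532}{5}}{481622} = 100724 + \left(-238213 + \frac{1}{282} \cdot \frac{532}{5}\right) \frac{1}{481622} = 100724 + \left(-238213 + \frac{266}{705}\right) \frac{1}{481622} = 100724 - \frac{167939899}{339543510} = \frac{34200012561341}{339543510}$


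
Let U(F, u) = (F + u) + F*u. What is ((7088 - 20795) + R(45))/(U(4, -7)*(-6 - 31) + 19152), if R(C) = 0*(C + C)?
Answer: -13707/20299 ≈ -0.67525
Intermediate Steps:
R(C) = 0 (R(C) = 0*(2*C) = 0)
U(F, u) = F + u + F*u
((7088 - 20795) + R(45))/(U(4, -7)*(-6 - 31) + 19152) = ((7088 - 20795) + 0)/((4 - 7 + 4*(-7))*(-6 - 31) + 19152) = (-13707 + 0)/((4 - 7 - 28)*(-37) + 19152) = -13707/(-31*(-37) + 19152) = -13707/(1147 + 19152) = -13707/20299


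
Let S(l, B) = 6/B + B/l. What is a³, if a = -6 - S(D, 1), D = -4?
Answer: -103823/64 ≈ -1622.2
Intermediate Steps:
a = -47/4 (a = -6 - (6/1 + 1/(-4)) = -6 - (6*1 + 1*(-¼)) = -6 - (6 - ¼) = -6 - 1*23/4 = -6 - 23/4 = -47/4 ≈ -11.750)
a³ = (-47/4)³ = -103823/64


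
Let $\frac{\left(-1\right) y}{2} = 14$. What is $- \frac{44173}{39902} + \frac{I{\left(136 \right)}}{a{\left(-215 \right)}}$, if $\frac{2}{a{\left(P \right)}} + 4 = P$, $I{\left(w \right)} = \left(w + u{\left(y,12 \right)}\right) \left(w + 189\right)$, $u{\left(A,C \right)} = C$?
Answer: $- \frac{210161883073}{39902} \approx -5.267 \cdot 10^{6}$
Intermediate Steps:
$y = -28$ ($y = \left(-2\right) 14 = -28$)
$I{\left(w \right)} = \left(12 + w\right) \left(189 + w\right)$ ($I{\left(w \right)} = \left(w + 12\right) \left(w + 189\right) = \left(12 + w\right) \left(189 + w\right)$)
$a{\left(P \right)} = \frac{2}{-4 + P}$
$- \frac{44173}{39902} + \frac{I{\left(136 \right)}}{a{\left(-215 \right)}} = - \frac{44173}{39902} + \frac{2268 + 136^{2} + 201 \cdot 136}{2 \frac{1}{-4 - 215}} = \left(-44173\right) \frac{1}{39902} + \frac{2268 + 18496 + 27336}{2 \frac{1}{-219}} = - \frac{44173}{39902} + \frac{48100}{2 \left(- \frac{1}{219}\right)} = - \frac{44173}{39902} + \frac{48100}{- \frac{2}{219}} = - \frac{44173}{39902} + 48100 \left(- \frac{219}{2}\right) = - \frac{44173}{39902} - 5266950 = - \frac{210161883073}{39902}$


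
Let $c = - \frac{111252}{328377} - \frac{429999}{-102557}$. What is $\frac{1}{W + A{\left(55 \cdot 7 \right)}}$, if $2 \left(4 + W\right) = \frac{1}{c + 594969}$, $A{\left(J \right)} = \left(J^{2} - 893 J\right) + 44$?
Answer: $- \frac{1908296665467200}{373148329963852604191} \approx -5.114 \cdot 10^{-6}$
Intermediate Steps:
$A{\left(J \right)} = 44 + J^{2} - 893 J$
$c = \frac{6180576679}{1603683809}$ ($c = \left(-111252\right) \frac{1}{328377} - - \frac{429999}{102557} = - \frac{37084}{109459} + \frac{429999}{102557} = \frac{6180576679}{1603683809} \approx 3.854$)
$W = - \frac{7633185058184991}{1908296665467200}$ ($W = -4 + \frac{1}{2 \left(\frac{6180576679}{1603683809} + 594969\right)} = -4 + \frac{1}{2 \cdot \frac{954148332733600}{1603683809}} = -4 + \frac{1}{2} \cdot \frac{1603683809}{954148332733600} = -4 + \frac{1603683809}{1908296665467200} = - \frac{7633185058184991}{1908296665467200} \approx -4.0$)
$\frac{1}{W + A{\left(55 \cdot 7 \right)}} = \frac{1}{- \frac{7633185058184991}{1908296665467200} + \left(44 + \left(55 \cdot 7\right)^{2} - 893 \cdot 55 \cdot 7\right)} = \frac{1}{- \frac{7633185058184991}{1908296665467200} + \left(44 + 385^{2} - 343805\right)} = \frac{1}{- \frac{7633185058184991}{1908296665467200} + \left(44 + 148225 - 343805\right)} = \frac{1}{- \frac{7633185058184991}{1908296665467200} - 195536} = \frac{1}{- \frac{373148329963852604191}{1908296665467200}} = - \frac{1908296665467200}{373148329963852604191}$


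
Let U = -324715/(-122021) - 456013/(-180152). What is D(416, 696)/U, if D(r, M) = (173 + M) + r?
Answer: 28247290441720/114141218953 ≈ 247.48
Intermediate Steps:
D(r, M) = 173 + M + r
U = 114141218953/21982327192 (U = -324715*(-1/122021) - 456013*(-1/180152) = 324715/122021 + 456013/180152 = 114141218953/21982327192 ≈ 5.1924)
D(416, 696)/U = (173 + 696 + 416)/(114141218953/21982327192) = 1285*(21982327192/114141218953) = 28247290441720/114141218953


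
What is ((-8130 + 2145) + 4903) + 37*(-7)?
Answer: -1341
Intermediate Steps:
((-8130 + 2145) + 4903) + 37*(-7) = (-5985 + 4903) - 259 = -1082 - 259 = -1341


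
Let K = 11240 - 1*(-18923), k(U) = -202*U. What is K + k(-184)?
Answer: 67331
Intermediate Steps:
K = 30163 (K = 11240 + 18923 = 30163)
K + k(-184) = 30163 - 202*(-184) = 30163 + 37168 = 67331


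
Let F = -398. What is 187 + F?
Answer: -211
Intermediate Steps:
187 + F = 187 - 398 = -211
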